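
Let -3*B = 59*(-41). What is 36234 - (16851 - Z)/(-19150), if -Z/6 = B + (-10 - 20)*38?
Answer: 693895949/19150 ≈ 36235.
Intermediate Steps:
B = 2419/3 (B = -59*(-41)/3 = -⅓*(-2419) = 2419/3 ≈ 806.33)
Z = 2002 (Z = -6*(2419/3 + (-10 - 20)*38) = -6*(2419/3 - 30*38) = -6*(2419/3 - 1140) = -6*(-1001/3) = 2002)
36234 - (16851 - Z)/(-19150) = 36234 - (16851 - 1*2002)/(-19150) = 36234 - (16851 - 2002)*(-1)/19150 = 36234 - 14849*(-1)/19150 = 36234 - 1*(-14849/19150) = 36234 + 14849/19150 = 693895949/19150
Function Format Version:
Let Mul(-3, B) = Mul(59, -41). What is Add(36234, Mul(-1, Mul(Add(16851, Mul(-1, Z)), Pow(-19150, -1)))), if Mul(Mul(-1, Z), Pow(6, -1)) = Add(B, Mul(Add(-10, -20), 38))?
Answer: Rational(693895949, 19150) ≈ 36235.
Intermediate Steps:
B = Rational(2419, 3) (B = Mul(Rational(-1, 3), Mul(59, -41)) = Mul(Rational(-1, 3), -2419) = Rational(2419, 3) ≈ 806.33)
Z = 2002 (Z = Mul(-6, Add(Rational(2419, 3), Mul(Add(-10, -20), 38))) = Mul(-6, Add(Rational(2419, 3), Mul(-30, 38))) = Mul(-6, Add(Rational(2419, 3), -1140)) = Mul(-6, Rational(-1001, 3)) = 2002)
Add(36234, Mul(-1, Mul(Add(16851, Mul(-1, Z)), Pow(-19150, -1)))) = Add(36234, Mul(-1, Mul(Add(16851, Mul(-1, 2002)), Pow(-19150, -1)))) = Add(36234, Mul(-1, Mul(Add(16851, -2002), Rational(-1, 19150)))) = Add(36234, Mul(-1, Mul(14849, Rational(-1, 19150)))) = Add(36234, Mul(-1, Rational(-14849, 19150))) = Add(36234, Rational(14849, 19150)) = Rational(693895949, 19150)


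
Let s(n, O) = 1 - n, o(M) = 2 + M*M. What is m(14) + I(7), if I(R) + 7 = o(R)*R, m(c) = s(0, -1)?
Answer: 351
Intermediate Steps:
o(M) = 2 + M²
m(c) = 1 (m(c) = 1 - 1*0 = 1 + 0 = 1)
I(R) = -7 + R*(2 + R²) (I(R) = -7 + (2 + R²)*R = -7 + R*(2 + R²))
m(14) + I(7) = 1 + (-7 + 7*(2 + 7²)) = 1 + (-7 + 7*(2 + 49)) = 1 + (-7 + 7*51) = 1 + (-7 + 357) = 1 + 350 = 351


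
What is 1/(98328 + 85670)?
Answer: 1/183998 ≈ 5.4348e-6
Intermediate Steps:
1/(98328 + 85670) = 1/183998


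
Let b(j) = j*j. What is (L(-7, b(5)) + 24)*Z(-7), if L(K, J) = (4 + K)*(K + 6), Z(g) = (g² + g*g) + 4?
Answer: 2754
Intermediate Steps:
b(j) = j²
Z(g) = 4 + 2*g² (Z(g) = (g² + g²) + 4 = 2*g² + 4 = 4 + 2*g²)
L(K, J) = (4 + K)*(6 + K)
(L(-7, b(5)) + 24)*Z(-7) = ((24 + (-7)² + 10*(-7)) + 24)*(4 + 2*(-7)²) = ((24 + 49 - 70) + 24)*(4 + 2*49) = (3 + 24)*(4 + 98) = 27*102 = 2754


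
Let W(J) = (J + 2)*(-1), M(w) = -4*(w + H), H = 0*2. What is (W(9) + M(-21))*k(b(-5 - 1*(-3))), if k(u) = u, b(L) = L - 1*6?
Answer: -584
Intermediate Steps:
H = 0
M(w) = -4*w (M(w) = -4*(w + 0) = -4*w)
b(L) = -6 + L (b(L) = L - 6 = -6 + L)
W(J) = -2 - J (W(J) = (2 + J)*(-1) = -2 - J)
(W(9) + M(-21))*k(b(-5 - 1*(-3))) = ((-2 - 1*9) - 4*(-21))*(-6 + (-5 - 1*(-3))) = ((-2 - 9) + 84)*(-6 + (-5 + 3)) = (-11 + 84)*(-6 - 2) = 73*(-8) = -584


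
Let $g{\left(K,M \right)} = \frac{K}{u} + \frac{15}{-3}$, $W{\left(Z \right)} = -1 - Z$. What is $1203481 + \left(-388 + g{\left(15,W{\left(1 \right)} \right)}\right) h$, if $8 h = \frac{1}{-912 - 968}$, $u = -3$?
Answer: $\frac{9050177319}{7520} \approx 1.2035 \cdot 10^{6}$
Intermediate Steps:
$g{\left(K,M \right)} = -5 - \frac{K}{3}$ ($g{\left(K,M \right)} = \frac{K}{-3} + \frac{15}{-3} = K \left(- \frac{1}{3}\right) + 15 \left(- \frac{1}{3}\right) = - \frac{K}{3} - 5 = -5 - \frac{K}{3}$)
$h = - \frac{1}{15040}$ ($h = \frac{1}{8 \left(-912 - 968\right)} = \frac{1}{8 \left(-1880\right)} = \frac{1}{8} \left(- \frac{1}{1880}\right) = - \frac{1}{15040} \approx -6.6489 \cdot 10^{-5}$)
$1203481 + \left(-388 + g{\left(15,W{\left(1 \right)} \right)}\right) h = 1203481 + \left(-388 - 10\right) \left(- \frac{1}{15040}\right) = 1203481 - - \frac{199}{7520} = 1203481 + \frac{199}{7520} = \frac{9050177319}{7520}$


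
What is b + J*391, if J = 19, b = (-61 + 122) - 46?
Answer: 7444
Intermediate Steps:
b = 15 (b = 61 - 46 = 15)
b + J*391 = 15 + 19*391 = 15 + 7429 = 7444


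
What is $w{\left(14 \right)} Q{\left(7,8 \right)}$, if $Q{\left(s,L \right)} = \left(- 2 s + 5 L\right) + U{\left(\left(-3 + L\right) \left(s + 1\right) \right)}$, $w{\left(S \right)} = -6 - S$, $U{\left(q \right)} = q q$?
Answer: $-32520$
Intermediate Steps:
$U{\left(q \right)} = q^{2}$
$Q{\left(s,L \right)} = - 2 s + 5 L + \left(1 + s\right)^{2} \left(-3 + L\right)^{2}$ ($Q{\left(s,L \right)} = \left(- 2 s + 5 L\right) + \left(\left(-3 + L\right) \left(s + 1\right)\right)^{2} = \left(- 2 s + 5 L\right) + \left(\left(-3 + L\right) \left(1 + s\right)\right)^{2} = \left(- 2 s + 5 L\right) + \left(\left(1 + s\right) \left(-3 + L\right)\right)^{2} = \left(- 2 s + 5 L\right) + \left(1 + s\right)^{2} \left(-3 + L\right)^{2} = - 2 s + 5 L + \left(1 + s\right)^{2} \left(-3 + L\right)^{2}$)
$w{\left(14 \right)} Q{\left(7,8 \right)} = \left(-6 - 14\right) \left(\left(-3 + 8 - 21 + 8 \cdot 7\right)^{2} - 14 + 5 \cdot 8\right) = \left(-6 - 14\right) \left(\left(-3 + 8 - 21 + 56\right)^{2} - 14 + 40\right) = - 20 \left(40^{2} - 14 + 40\right) = - 20 \left(1600 - 14 + 40\right) = \left(-20\right) 1626 = -32520$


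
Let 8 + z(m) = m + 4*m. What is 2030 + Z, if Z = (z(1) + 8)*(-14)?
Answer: 1960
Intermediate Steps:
z(m) = -8 + 5*m (z(m) = -8 + (m + 4*m) = -8 + 5*m)
Z = -70 (Z = ((-8 + 5*1) + 8)*(-14) = ((-8 + 5) + 8)*(-14) = (-3 + 8)*(-14) = 5*(-14) = -70)
2030 + Z = 2030 - 70 = 1960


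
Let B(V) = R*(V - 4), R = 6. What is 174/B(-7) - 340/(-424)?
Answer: -2139/1166 ≈ -1.8345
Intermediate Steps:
B(V) = -24 + 6*V (B(V) = 6*(V - 4) = 6*(-4 + V) = -24 + 6*V)
174/B(-7) - 340/(-424) = 174/(-24 + 6*(-7)) - 340/(-424) = 174/(-24 - 42) - 340*(-1/424) = 174/(-66) + 85/106 = 174*(-1/66) + 85/106 = -29/11 + 85/106 = -2139/1166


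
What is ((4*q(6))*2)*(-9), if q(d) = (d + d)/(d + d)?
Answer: -72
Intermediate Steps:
q(d) = 1 (q(d) = (2*d)/((2*d)) = (2*d)*(1/(2*d)) = 1)
((4*q(6))*2)*(-9) = ((4*1)*2)*(-9) = (4*2)*(-9) = 8*(-9) = -72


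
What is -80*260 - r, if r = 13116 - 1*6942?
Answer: -26974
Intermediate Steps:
r = 6174 (r = 13116 - 6942 = 6174)
-80*260 - r = -80*260 - 1*6174 = -20800 - 6174 = -26974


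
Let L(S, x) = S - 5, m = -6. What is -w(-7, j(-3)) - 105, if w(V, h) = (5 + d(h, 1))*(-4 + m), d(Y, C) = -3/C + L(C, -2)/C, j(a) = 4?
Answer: -125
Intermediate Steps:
L(S, x) = -5 + S
d(Y, C) = -3/C + (-5 + C)/C
w(V, h) = 20 (w(V, h) = (5 + (-8 + 1)/1)*(-4 - 6) = (5 + 1*(-7))*(-10) = (5 - 7)*(-10) = -2*(-10) = 20)
-w(-7, j(-3)) - 105 = -1*20 - 105 = -20 - 105 = -125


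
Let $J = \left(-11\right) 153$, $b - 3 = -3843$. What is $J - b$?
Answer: $2157$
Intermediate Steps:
$b = -3840$ ($b = 3 - 3843 = -3840$)
$J = -1683$
$J - b = -1683 - -3840 = -1683 + 3840 = 2157$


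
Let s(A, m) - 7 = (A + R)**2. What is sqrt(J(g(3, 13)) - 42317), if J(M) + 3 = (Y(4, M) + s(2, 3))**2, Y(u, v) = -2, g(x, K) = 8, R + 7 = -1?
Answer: I*sqrt(40639) ≈ 201.59*I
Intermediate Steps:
R = -8 (R = -7 - 1 = -8)
s(A, m) = 7 + (-8 + A)**2 (s(A, m) = 7 + (A - 8)**2 = 7 + (-8 + A)**2)
J(M) = 1678 (J(M) = -3 + (-2 + (7 + (-8 + 2)**2))**2 = -3 + (-2 + (7 + (-6)**2))**2 = -3 + (-2 + (7 + 36))**2 = -3 + (-2 + 43)**2 = -3 + 41**2 = -3 + 1681 = 1678)
sqrt(J(g(3, 13)) - 42317) = sqrt(1678 - 42317) = sqrt(-40639) = I*sqrt(40639)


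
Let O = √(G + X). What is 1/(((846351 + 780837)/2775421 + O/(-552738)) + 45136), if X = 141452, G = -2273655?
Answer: 106224597838660706787556879056/4794615725945594224159081607941507 + 4257719659191735858*I*√2132203/4794615725945594224159081607941507 ≈ 2.2155e-5 + 1.2967e-12*I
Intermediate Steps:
O = I*√2132203 (O = √(-2273655 + 141452) = √(-2132203) = I*√2132203 ≈ 1460.2*I)
1/(((846351 + 780837)/2775421 + O/(-552738)) + 45136) = 1/(((846351 + 780837)/2775421 + (I*√2132203)/(-552738)) + 45136) = 1/((1627188*(1/2775421) + (I*√2132203)*(-1/552738)) + 45136) = 1/((1627188/2775421 - I*√2132203/552738) + 45136) = 1/(125273029444/2775421 - I*√2132203/552738)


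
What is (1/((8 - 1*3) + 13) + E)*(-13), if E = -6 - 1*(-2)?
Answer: 923/18 ≈ 51.278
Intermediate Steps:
E = -4 (E = -6 + 2 = -4)
(1/((8 - 1*3) + 13) + E)*(-13) = (1/((8 - 1*3) + 13) - 4)*(-13) = (1/((8 - 3) + 13) - 4)*(-13) = (1/(5 + 13) - 4)*(-13) = (1/18 - 4)*(-13) = -71/18*(-13) = 923/18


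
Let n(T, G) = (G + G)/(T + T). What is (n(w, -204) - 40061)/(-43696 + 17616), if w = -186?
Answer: 1241857/808480 ≈ 1.5360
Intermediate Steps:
n(T, G) = G/T (n(T, G) = (2*G)/((2*T)) = (2*G)*(1/(2*T)) = G/T)
(n(w, -204) - 40061)/(-43696 + 17616) = (-204/(-186) - 40061)/(-43696 + 17616) = (-204*(-1/186) - 40061)/(-26080) = (34/31 - 40061)*(-1/26080) = -1241857/31*(-1/26080) = 1241857/808480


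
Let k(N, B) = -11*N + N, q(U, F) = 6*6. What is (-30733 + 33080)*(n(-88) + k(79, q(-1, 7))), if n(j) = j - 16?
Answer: -2098218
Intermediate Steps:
q(U, F) = 36
k(N, B) = -10*N
n(j) = -16 + j
(-30733 + 33080)*(n(-88) + k(79, q(-1, 7))) = (-30733 + 33080)*((-16 - 88) - 10*79) = 2347*(-104 - 790) = 2347*(-894) = -2098218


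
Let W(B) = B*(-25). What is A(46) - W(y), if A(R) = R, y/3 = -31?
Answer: -2279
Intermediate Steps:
y = -93 (y = 3*(-31) = -93)
W(B) = -25*B
A(46) - W(y) = 46 - (-25)*(-93) = 46 - 1*2325 = 46 - 2325 = -2279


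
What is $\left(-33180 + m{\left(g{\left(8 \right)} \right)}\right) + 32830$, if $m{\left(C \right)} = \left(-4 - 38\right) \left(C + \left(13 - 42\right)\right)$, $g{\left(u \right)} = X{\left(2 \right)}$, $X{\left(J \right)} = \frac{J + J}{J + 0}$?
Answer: $784$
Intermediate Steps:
$X{\left(J \right)} = 2$ ($X{\left(J \right)} = \frac{2 J}{J} = 2$)
$g{\left(u \right)} = 2$
$m{\left(C \right)} = 1218 - 42 C$ ($m{\left(C \right)} = - 42 \left(C - 29\right) = - 42 \left(-29 + C\right) = 1218 - 42 C$)
$\left(-33180 + m{\left(g{\left(8 \right)} \right)}\right) + 32830 = \left(-33180 + \left(1218 - 84\right)\right) + 32830 = \left(-33180 + 1134\right) + 32830 = -32046 + 32830 = 784$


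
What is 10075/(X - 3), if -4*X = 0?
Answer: -10075/3 ≈ -3358.3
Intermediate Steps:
X = 0 (X = -¼*0 = 0)
10075/(X - 3) = 10075/(0 - 3) = 10075/(-3) = -⅓*10075 = -10075/3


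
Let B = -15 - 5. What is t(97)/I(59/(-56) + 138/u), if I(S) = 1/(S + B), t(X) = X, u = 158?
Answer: -8659869/4424 ≈ -1957.5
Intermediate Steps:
B = -20
I(S) = 1/(-20 + S) (I(S) = 1/(S - 20) = 1/(-20 + S))
t(97)/I(59/(-56) + 138/u) = 97/(1/(-20 + (59/(-56) + 138/158))) = 97/(1/(-20 + (59*(-1/56) + 138*(1/158)))) = 97/(1/(-20 + (-59/56 + 69/79))) = 97/(1/(-20 - 797/4424)) = 97/(1/(-89277/4424)) = 97/(-4424/89277) = 97*(-89277/4424) = -8659869/4424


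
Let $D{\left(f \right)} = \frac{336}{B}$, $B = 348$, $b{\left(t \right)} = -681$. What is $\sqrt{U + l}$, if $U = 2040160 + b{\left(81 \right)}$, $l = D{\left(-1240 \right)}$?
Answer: $\frac{\sqrt{1715202651}}{29} \approx 1428.1$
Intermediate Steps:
$D{\left(f \right)} = \frac{28}{29}$ ($D{\left(f \right)} = \frac{336}{348} = 336 \cdot \frac{1}{348} = \frac{28}{29}$)
$l = \frac{28}{29} \approx 0.96552$
$U = 2039479$ ($U = 2040160 - 681 = 2039479$)
$\sqrt{U + l} = \sqrt{2039479 + \frac{28}{29}} = \sqrt{\frac{59144919}{29}} = \frac{\sqrt{1715202651}}{29}$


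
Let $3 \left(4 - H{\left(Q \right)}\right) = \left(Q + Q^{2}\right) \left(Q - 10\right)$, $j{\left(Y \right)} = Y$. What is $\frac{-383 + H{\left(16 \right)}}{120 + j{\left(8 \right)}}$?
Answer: $- \frac{923}{128} \approx -7.2109$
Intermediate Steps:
$H{\left(Q \right)} = 4 - \frac{\left(-10 + Q\right) \left(Q + Q^{2}\right)}{3}$ ($H{\left(Q \right)} = 4 - \frac{\left(Q + Q^{2}\right) \left(Q - 10\right)}{3} = 4 - \frac{\left(Q + Q^{2}\right) \left(-10 + Q\right)}{3} = 4 - \frac{\left(-10 + Q\right) \left(Q + Q^{2}\right)}{3}$)
$\frac{-383 + H{\left(16 \right)}}{120 + j{\left(8 \right)}} = \frac{-383 + \left(4 + 3 \cdot 16^{2} - \frac{16^{3}}{3} + \frac{10}{3} \cdot 16\right)}{120 + 8} = \frac{-383 + \left(4 + 3 \cdot 256 - \frac{4096}{3} + \frac{160}{3}\right)}{128} = \frac{-383 + \left(4 + 768 - \frac{4096}{3} + \frac{160}{3}\right)}{128} = \frac{-383 - 540}{128} = \frac{1}{128} \left(-923\right) = - \frac{923}{128}$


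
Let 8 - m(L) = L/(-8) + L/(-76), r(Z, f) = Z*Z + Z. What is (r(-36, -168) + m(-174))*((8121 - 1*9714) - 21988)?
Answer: -2229371321/76 ≈ -2.9334e+7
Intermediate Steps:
r(Z, f) = Z + Z² (r(Z, f) = Z² + Z = Z + Z²)
m(L) = 8 + 21*L/152 (m(L) = 8 - (L/(-8) + L/(-76)) = 8 - (L*(-⅛) + L*(-1/76)) = 8 - (-L/8 - L/76) = 8 - (-21)*L/152 = 8 + 21*L/152)
(r(-36, -168) + m(-174))*((8121 - 1*9714) - 21988) = (-36*(1 - 36) + (8 + (21/152)*(-174)))*((8121 - 1*9714) - 21988) = (-36*(-35) + (8 - 1827/76))*((8121 - 9714) - 21988) = (1260 - 1219/76)*(-1593 - 21988) = (94541/76)*(-23581) = -2229371321/76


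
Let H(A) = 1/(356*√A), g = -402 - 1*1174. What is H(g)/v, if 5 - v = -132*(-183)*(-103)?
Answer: -I*√394/697974142544 ≈ -2.8439e-11*I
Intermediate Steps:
g = -1576 (g = -402 - 1174 = -1576)
H(A) = 1/(356*√A)
v = 2488073 (v = 5 - (-132*(-183))*(-103) = 5 - 24156*(-103) = 5 - 1*(-2488068) = 5 + 2488068 = 2488073)
H(g)/v = (1/(356*√(-1576)))/2488073 = ((-I*√394/788)/356)*(1/2488073) = -I*√394/280528*(1/2488073) = -I*√394/697974142544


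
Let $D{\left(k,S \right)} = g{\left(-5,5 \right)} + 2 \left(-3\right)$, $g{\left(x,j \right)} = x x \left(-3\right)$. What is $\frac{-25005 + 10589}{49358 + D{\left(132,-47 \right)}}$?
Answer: $- \frac{14416}{49277} \approx -0.29255$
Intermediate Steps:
$g{\left(x,j \right)} = - 3 x^{2}$ ($g{\left(x,j \right)} = x^{2} \left(-3\right) = - 3 x^{2}$)
$D{\left(k,S \right)} = -81$ ($D{\left(k,S \right)} = - 3 \left(-5\right)^{2} + 2 \left(-3\right) = \left(-3\right) 25 - 6 = -75 - 6 = -81$)
$\frac{-25005 + 10589}{49358 + D{\left(132,-47 \right)}} = \frac{-25005 + 10589}{49358 - 81} = - \frac{14416}{49277}$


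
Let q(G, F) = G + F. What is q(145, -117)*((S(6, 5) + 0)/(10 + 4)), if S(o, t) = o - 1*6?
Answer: 0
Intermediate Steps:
S(o, t) = -6 + o (S(o, t) = o - 6 = -6 + o)
q(G, F) = F + G
q(145, -117)*((S(6, 5) + 0)/(10 + 4)) = (-117 + 145)*(((-6 + 6) + 0)/(10 + 4)) = 28*((0 + 0)/14) = 28*(0*(1/14)) = 28*0 = 0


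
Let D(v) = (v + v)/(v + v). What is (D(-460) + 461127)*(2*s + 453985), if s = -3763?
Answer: 205874745752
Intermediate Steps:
D(v) = 1 (D(v) = (2*v)/((2*v)) = (2*v)*(1/(2*v)) = 1)
(D(-460) + 461127)*(2*s + 453985) = (1 + 461127)*(2*(-3763) + 453985) = 461128*(-7526 + 453985) = 461128*446459 = 205874745752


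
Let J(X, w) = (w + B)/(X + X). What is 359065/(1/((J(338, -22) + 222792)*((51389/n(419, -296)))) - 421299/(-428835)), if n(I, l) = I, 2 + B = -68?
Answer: 218266379503800689875/597192013678024 ≈ 3.6549e+5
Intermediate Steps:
B = -70 (B = -2 - 68 = -70)
J(X, w) = (-70 + w)/(2*X) (J(X, w) = (w - 70)/(X + X) = (-70 + w)/((2*X)) = (-70 + w)*(1/(2*X)) = (-70 + w)/(2*X))
359065/(1/((J(338, -22) + 222792)*((51389/n(419, -296)))) - 421299/(-428835)) = 359065/(1/(((1/2)*(-70 - 22)/338 + 222792)*((51389/419))) - 421299/(-428835)) = 359065/(1/(((1/2)*(1/338)*(-92) + 222792)*((51389*(1/419)))) - 421299*(-1/428835)) = 359065/(1/((-23/169 + 222792)*(51389/419)) + 140433/142945) = 359065/((419/51389)/(37651825/169) + 140433/142945) = 359065/((169/37651825)*(419/51389) + 140433/142945) = 359065/(5447/148837664225 + 140433/142945) = 359065/(4180344095746168/4255119982528525) = 359065*(4255119982528525/4180344095746168) = 218266379503800689875/597192013678024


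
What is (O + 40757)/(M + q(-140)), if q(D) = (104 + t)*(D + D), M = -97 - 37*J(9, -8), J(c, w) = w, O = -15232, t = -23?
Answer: -25525/22481 ≈ -1.1354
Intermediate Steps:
M = 199 (M = -97 - 37*(-8) = -97 + 296 = 199)
q(D) = 162*D (q(D) = (104 - 23)*(D + D) = 81*(2*D) = 162*D)
(O + 40757)/(M + q(-140)) = (-15232 + 40757)/(199 + 162*(-140)) = 25525/(199 - 22680) = 25525/(-22481) = 25525*(-1/22481) = -25525/22481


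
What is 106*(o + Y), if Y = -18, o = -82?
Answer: -10600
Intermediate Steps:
106*(o + Y) = 106*(-82 - 18) = 106*(-100) = -10600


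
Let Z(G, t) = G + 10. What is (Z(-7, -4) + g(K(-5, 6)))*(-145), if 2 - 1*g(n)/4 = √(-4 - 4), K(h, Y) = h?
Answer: -1595 + 1160*I*√2 ≈ -1595.0 + 1640.5*I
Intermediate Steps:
Z(G, t) = 10 + G
g(n) = 8 - 8*I*√2 (g(n) = 8 - 4*√(-4 - 4) = 8 - 8*I*√2)
(Z(-7, -4) + g(K(-5, 6)))*(-145) = ((10 - 7) + (8 - 8*I*√2))*(-145) = (3 + (8 - 8*I*√2))*(-145) = (11 - 8*I*√2)*(-145) = -1595 + 1160*I*√2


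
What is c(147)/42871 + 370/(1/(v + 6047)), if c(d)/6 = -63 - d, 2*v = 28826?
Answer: 324542042940/42871 ≈ 7.5702e+6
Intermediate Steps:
v = 14413 (v = (1/2)*28826 = 14413)
c(d) = -378 - 6*d (c(d) = 6*(-63 - d) = -378 - 6*d)
c(147)/42871 + 370/(1/(v + 6047)) = (-378 - 6*147)/42871 + 370/(1/(14413 + 6047)) = (-378 - 882)*(1/42871) + 370/(1/20460) = -1260*1/42871 + 370/(1/20460) = -1260/42871 + 370*20460 = -1260/42871 + 7570200 = 324542042940/42871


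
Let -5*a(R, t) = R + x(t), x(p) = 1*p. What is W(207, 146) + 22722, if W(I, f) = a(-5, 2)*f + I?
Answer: 115083/5 ≈ 23017.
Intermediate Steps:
x(p) = p
a(R, t) = -R/5 - t/5 (a(R, t) = -(R + t)/5 = -R/5 - t/5)
W(I, f) = I + 3*f/5 (W(I, f) = (-⅕*(-5) - ⅕*2)*f + I = (1 - ⅖)*f + I = 3*f/5 + I = I + 3*f/5)
W(207, 146) + 22722 = (207 + (⅗)*146) + 22722 = (207 + 438/5) + 22722 = 1473/5 + 22722 = 115083/5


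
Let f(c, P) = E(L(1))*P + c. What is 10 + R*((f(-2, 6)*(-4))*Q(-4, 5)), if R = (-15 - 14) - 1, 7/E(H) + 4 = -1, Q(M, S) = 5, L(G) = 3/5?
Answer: -6230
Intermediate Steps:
L(G) = 3/5 (L(G) = 3*(1/5) = 3/5)
E(H) = -7/5 (E(H) = 7/(-4 - 1) = 7/(-5) = 7*(-1/5) = -7/5)
f(c, P) = c - 7*P/5 (f(c, P) = -7*P/5 + c = c - 7*P/5)
R = -30 (R = -29 - 1 = -30)
10 + R*((f(-2, 6)*(-4))*Q(-4, 5)) = 10 - 30*(-2 - 7/5*6)*(-4)*5 = 10 - 30*(-2 - 42/5)*(-4)*5 = 10 - 30*(-52/5*(-4))*5 = 10 - 1248*5 = 10 - 30*208 = 10 - 6240 = -6230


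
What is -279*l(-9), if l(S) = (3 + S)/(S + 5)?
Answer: -837/2 ≈ -418.50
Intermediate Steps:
l(S) = (3 + S)/(5 + S)
-279*l(-9) = -279*(3 - 9)/(5 - 9) = -279*(-6)/(-4) = -(-279)*(-6)/4 = -279*3/2 = -837/2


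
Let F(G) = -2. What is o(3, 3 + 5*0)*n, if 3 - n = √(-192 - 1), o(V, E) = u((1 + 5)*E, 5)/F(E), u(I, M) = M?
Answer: -15/2 + 5*I*√193/2 ≈ -7.5 + 34.731*I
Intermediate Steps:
o(V, E) = -5/2 (o(V, E) = 5/(-2) = 5*(-½) = -5/2)
n = 3 - I*√193 (n = 3 - √(-192 - 1) = 3 - √(-193) = 3 - I*√193 ≈ 3.0 - 13.892*I)
o(3, 3 + 5*0)*n = -5*(3 - I*√193)/2 = -15/2 + 5*I*√193/2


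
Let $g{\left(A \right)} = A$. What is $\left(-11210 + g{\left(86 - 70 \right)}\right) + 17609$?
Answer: $6415$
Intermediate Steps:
$\left(-11210 + g{\left(86 - 70 \right)}\right) + 17609 = \left(-11210 + \left(86 - 70\right)\right) + 17609 = \left(-11210 + 16\right) + 17609 = -11194 + 17609 = 6415$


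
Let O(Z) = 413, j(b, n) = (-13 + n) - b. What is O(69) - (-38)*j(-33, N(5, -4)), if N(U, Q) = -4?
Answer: 1021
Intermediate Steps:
j(b, n) = -13 + n - b
O(69) - (-38)*j(-33, N(5, -4)) = 413 - (-38)*(-13 - 4 - 1*(-33)) = 413 - (-38)*(-13 - 4 + 33) = 413 - (-38)*16 = 413 - 1*(-608) = 413 + 608 = 1021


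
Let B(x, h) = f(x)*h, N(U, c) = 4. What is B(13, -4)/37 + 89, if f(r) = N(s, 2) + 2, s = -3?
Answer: 3269/37 ≈ 88.351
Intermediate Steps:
f(r) = 6 (f(r) = 4 + 2 = 6)
B(x, h) = 6*h
B(13, -4)/37 + 89 = (6*(-4))/37 + 89 = -24*1/37 + 89 = -24/37 + 89 = 3269/37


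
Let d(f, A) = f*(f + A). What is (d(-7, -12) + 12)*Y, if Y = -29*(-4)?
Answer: 16820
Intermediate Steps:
d(f, A) = f*(A + f)
Y = 116
(d(-7, -12) + 12)*Y = (-7*(-12 - 7) + 12)*116 = (-7*(-19) + 12)*116 = (133 + 12)*116 = 145*116 = 16820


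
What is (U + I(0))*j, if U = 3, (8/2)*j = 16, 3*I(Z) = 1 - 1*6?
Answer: 16/3 ≈ 5.3333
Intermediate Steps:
I(Z) = -5/3 (I(Z) = (1 - 1*6)/3 = (1 - 6)/3 = (⅓)*(-5) = -5/3)
j = 4 (j = (¼)*16 = 4)
(U + I(0))*j = (3 - 5/3)*4 = (4/3)*4 = 16/3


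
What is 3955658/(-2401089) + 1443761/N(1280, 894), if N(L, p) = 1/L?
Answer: 4437246275377462/2401089 ≈ 1.8480e+9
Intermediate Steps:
3955658/(-2401089) + 1443761/N(1280, 894) = 3955658/(-2401089) + 1443761/(1/1280) = 3955658*(-1/2401089) + 1443761/(1/1280) = -3955658/2401089 + 1443761*1280 = -3955658/2401089 + 1848014080 = 4437246275377462/2401089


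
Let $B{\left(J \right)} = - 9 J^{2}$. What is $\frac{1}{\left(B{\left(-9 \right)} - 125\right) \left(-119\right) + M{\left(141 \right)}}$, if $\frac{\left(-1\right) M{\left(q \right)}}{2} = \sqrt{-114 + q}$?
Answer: $\frac{50813}{5163921884} + \frac{3 \sqrt{3}}{5163921884} \approx 9.841 \cdot 10^{-6}$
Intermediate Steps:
$M{\left(q \right)} = - 2 \sqrt{-114 + q}$
$\frac{1}{\left(B{\left(-9 \right)} - 125\right) \left(-119\right) + M{\left(141 \right)}} = \frac{1}{\left(- 9 \left(-9\right)^{2} - 125\right) \left(-119\right) - 2 \sqrt{-114 + 141}} = \frac{1}{\left(\left(-9\right) 81 - 125\right) \left(-119\right) - 2 \sqrt{27}} = \frac{1}{\left(-729 - 125\right) \left(-119\right) - 2 \cdot 3 \sqrt{3}} = \frac{1}{\left(-854\right) \left(-119\right) - 6 \sqrt{3}} = \frac{1}{101626 - 6 \sqrt{3}}$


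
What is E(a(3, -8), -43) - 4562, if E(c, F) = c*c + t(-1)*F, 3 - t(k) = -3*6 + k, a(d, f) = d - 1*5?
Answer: -5504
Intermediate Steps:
a(d, f) = -5 + d (a(d, f) = d - 5 = -5 + d)
t(k) = 21 - k (t(k) = 3 - (-3*6 + k) = 3 - (-18 + k) = 3 + (18 - k) = 21 - k)
E(c, F) = c**2 + 22*F (E(c, F) = c*c + (21 - 1*(-1))*F = c**2 + (21 + 1)*F = c**2 + 22*F)
E(a(3, -8), -43) - 4562 = ((-5 + 3)**2 + 22*(-43)) - 4562 = ((-2)**2 - 946) - 4562 = (4 - 946) - 4562 = -942 - 4562 = -5504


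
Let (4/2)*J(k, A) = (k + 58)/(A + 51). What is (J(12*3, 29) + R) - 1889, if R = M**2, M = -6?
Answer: -148193/80 ≈ -1852.4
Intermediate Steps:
R = 36 (R = (-6)**2 = 36)
J(k, A) = (58 + k)/(2*(51 + A)) (J(k, A) = ((k + 58)/(A + 51))/2 = ((58 + k)/(51 + A))/2 = (58 + k)/(2*(51 + A)))
(J(12*3, 29) + R) - 1889 = ((58 + 12*3)/(2*(51 + 29)) + 36) - 1889 = ((1/2)*(58 + 36)/80 + 36) - 1889 = ((1/2)*(1/80)*94 + 36) - 1889 = (47/80 + 36) - 1889 = 2927/80 - 1889 = -148193/80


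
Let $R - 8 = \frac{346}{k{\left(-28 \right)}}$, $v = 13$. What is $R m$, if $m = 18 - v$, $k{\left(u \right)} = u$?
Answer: $- \frac{305}{14} \approx -21.786$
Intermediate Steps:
$m = 5$ ($m = 18 - 13 = 5$)
$R = - \frac{61}{14}$ ($R = 8 + \frac{346}{-28} = 8 + 346 \left(- \frac{1}{28}\right) = 8 - \frac{173}{14} = - \frac{61}{14} \approx -4.3571$)
$R m = \left(- \frac{61}{14}\right) 5 = - \frac{305}{14}$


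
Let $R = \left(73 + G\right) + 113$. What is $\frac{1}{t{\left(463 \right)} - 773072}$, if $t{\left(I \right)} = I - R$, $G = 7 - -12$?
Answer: $- \frac{1}{772814} \approx -1.294 \cdot 10^{-6}$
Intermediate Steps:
$G = 19$ ($G = 7 + 12 = 19$)
$R = 205$ ($R = \left(73 + 19\right) + 113 = 92 + 113 = 205$)
$t{\left(I \right)} = -205 + I$ ($t{\left(I \right)} = I - 205 = -205 + I$)
$\frac{1}{t{\left(463 \right)} - 773072} = \frac{1}{\left(-205 + 463\right) - 773072} = \frac{1}{258 - 773072} = \frac{1}{-772814} = - \frac{1}{772814}$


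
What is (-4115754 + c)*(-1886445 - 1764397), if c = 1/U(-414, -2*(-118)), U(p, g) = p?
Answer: 3110375287753097/207 ≈ 1.5026e+13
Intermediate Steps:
c = -1/414 (c = 1/(-414) = -1/414 ≈ -0.0024155)
(-4115754 + c)*(-1886445 - 1764397) = (-4115754 - 1/414)*(-1886445 - 1764397) = -1703922157/414*(-3650842) = 3110375287753097/207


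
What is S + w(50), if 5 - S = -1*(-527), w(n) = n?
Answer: -472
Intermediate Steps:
S = -522 (S = 5 - (-1)*(-527) = 5 - 1*527 = 5 - 527 = -522)
S + w(50) = -522 + 50 = -472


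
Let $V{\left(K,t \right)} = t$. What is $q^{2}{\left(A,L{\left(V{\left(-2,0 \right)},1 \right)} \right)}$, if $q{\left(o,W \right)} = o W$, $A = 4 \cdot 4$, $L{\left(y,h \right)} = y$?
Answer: $0$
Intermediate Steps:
$A = 16$
$q{\left(o,W \right)} = W o$
$q^{2}{\left(A,L{\left(V{\left(-2,0 \right)},1 \right)} \right)} = \left(0 \cdot 16\right)^{2} = 0^{2} = 0$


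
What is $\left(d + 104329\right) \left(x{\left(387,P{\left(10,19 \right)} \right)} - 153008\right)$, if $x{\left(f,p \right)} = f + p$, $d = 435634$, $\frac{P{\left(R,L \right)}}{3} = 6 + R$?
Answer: $-82383774799$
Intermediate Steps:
$P{\left(R,L \right)} = 18 + 3 R$ ($P{\left(R,L \right)} = 3 \left(6 + R\right) = 18 + 3 R$)
$\left(d + 104329\right) \left(x{\left(387,P{\left(10,19 \right)} \right)} - 153008\right) = \left(435634 + 104329\right) \left(\left(387 + \left(18 + 3 \cdot 10\right)\right) - 153008\right) = 539963 \left(\left(387 + \left(18 + 30\right)\right) - 153008\right) = 539963 \left(\left(387 + 48\right) - 153008\right) = 539963 \left(435 - 153008\right) = 539963 \left(-152573\right) = -82383774799$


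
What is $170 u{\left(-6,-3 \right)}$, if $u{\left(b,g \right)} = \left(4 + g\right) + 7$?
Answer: $1360$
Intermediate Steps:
$u{\left(b,g \right)} = 11 + g$
$170 u{\left(-6,-3 \right)} = 170 \left(11 - 3\right) = 170 \cdot 8 = 1360$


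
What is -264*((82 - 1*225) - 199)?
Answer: 90288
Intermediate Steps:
-264*((82 - 1*225) - 199) = -264*((82 - 225) - 199) = -264*(-143 - 199) = -264*(-342) = 90288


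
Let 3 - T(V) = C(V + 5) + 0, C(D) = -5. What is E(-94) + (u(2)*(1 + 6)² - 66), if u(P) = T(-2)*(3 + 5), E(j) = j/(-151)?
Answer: 463664/151 ≈ 3070.6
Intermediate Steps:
T(V) = 8 (T(V) = 3 - (-5 + 0) = 3 - 1*(-5) = 3 + 5 = 8)
E(j) = -j/151 (E(j) = j*(-1/151) = -j/151)
u(P) = 64 (u(P) = 8*(3 + 5) = 8*8 = 64)
E(-94) + (u(2)*(1 + 6)² - 66) = -1/151*(-94) + (64*(1 + 6)² - 66) = 94/151 + (64*7² - 66) = 94/151 + (64*49 - 66) = 94/151 + (3136 - 66) = 94/151 + 3070 = 463664/151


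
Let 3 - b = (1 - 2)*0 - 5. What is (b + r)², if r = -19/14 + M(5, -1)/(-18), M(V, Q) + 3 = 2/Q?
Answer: 190096/3969 ≈ 47.895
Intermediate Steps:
b = 8 (b = 3 - ((1 - 2)*0 - 5) = 3 - (-1*0 - 5) = 3 - (0 - 5) = 3 - 1*(-5) = 3 + 5 = 8)
M(V, Q) = -3 + 2/Q
r = -68/63 (r = -19/14 + (-3 + 2/(-1))/(-18) = -19*1/14 + (-3 + 2*(-1))*(-1/18) = -19/14 + (-3 - 2)*(-1/18) = -19/14 - 5*(-1/18) = -19/14 + 5/18 = -68/63 ≈ -1.0794)
(b + r)² = (8 - 68/63)² = (436/63)² = 190096/3969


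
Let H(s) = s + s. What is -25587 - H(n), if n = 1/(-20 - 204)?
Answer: -2865743/112 ≈ -25587.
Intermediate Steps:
n = -1/224 (n = 1/(-224) = -1/224 ≈ -0.0044643)
H(s) = 2*s
-25587 - H(n) = -25587 - 2*(-1)/224 = -25587 - 1*(-1/112) = -25587 + 1/112 = -2865743/112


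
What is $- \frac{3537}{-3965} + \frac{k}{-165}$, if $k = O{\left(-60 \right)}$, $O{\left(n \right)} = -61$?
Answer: $\frac{165094}{130845} \approx 1.2618$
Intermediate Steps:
$k = -61$
$- \frac{3537}{-3965} + \frac{k}{-165} = - \frac{3537}{-3965} - \frac{61}{-165} = \left(-3537\right) \left(- \frac{1}{3965}\right) - - \frac{61}{165} = \frac{3537}{3965} + \frac{61}{165} = \frac{165094}{130845}$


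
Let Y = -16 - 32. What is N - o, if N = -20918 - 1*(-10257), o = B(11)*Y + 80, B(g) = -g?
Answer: -11269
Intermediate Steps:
Y = -48
o = 608 (o = -1*11*(-48) + 80 = -11*(-48) + 80 = 528 + 80 = 608)
N = -10661 (N = -20918 + 10257 = -10661)
N - o = -10661 - 1*608 = -10661 - 608 = -11269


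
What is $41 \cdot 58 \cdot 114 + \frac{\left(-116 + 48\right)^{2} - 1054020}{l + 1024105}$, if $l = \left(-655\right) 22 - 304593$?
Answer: $\frac{95573230994}{352551} \approx 2.7109 \cdot 10^{5}$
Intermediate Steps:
$l = -319003$ ($l = -14410 - 304593 = -319003$)
$41 \cdot 58 \cdot 114 + \frac{\left(-116 + 48\right)^{2} - 1054020}{l + 1024105} = 41 \cdot 58 \cdot 114 + \frac{\left(-116 + 48\right)^{2} - 1054020}{-319003 + 1024105} = 2378 \cdot 114 + \frac{\left(-68\right)^{2} - 1054020}{705102} = 271092 + \left(4624 - 1054020\right) \frac{1}{705102} = 271092 - \frac{524698}{352551} = \frac{95573230994}{352551}$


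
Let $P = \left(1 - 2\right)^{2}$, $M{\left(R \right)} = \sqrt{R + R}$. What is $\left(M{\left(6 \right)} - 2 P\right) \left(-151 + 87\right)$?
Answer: $128 - 128 \sqrt{3} \approx -93.703$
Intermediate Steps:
$M{\left(R \right)} = \sqrt{2} \sqrt{R}$ ($M{\left(R \right)} = \sqrt{2 R} = \sqrt{2} \sqrt{R}$)
$P = 1$ ($P = \left(-1\right)^{2} = 1$)
$\left(M{\left(6 \right)} - 2 P\right) \left(-151 + 87\right) = \left(\sqrt{2} \sqrt{6} - 2\right) \left(-151 + 87\right) = \left(2 \sqrt{3} - 2\right) \left(-64\right) = \left(-2 + 2 \sqrt{3}\right) \left(-64\right) = 128 - 128 \sqrt{3}$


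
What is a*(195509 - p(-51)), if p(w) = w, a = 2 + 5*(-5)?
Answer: -4497880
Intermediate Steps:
a = -23 (a = 2 - 25 = -23)
a*(195509 - p(-51)) = -23*(195509 - 1*(-51)) = -23*(195509 + 51) = -23*195560 = -4497880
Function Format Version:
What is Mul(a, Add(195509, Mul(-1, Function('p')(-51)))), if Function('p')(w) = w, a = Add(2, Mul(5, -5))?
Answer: -4497880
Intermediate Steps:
a = -23 (a = Add(2, -25) = -23)
Mul(a, Add(195509, Mul(-1, Function('p')(-51)))) = Mul(-23, Add(195509, Mul(-1, -51))) = Mul(-23, Add(195509, 51)) = Mul(-23, 195560) = -4497880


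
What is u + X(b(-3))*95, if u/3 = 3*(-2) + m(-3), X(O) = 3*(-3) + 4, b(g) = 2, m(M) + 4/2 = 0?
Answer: -499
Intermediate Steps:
m(M) = -2 (m(M) = -2 + 0 = -2)
X(O) = -5 (X(O) = -9 + 4 = -5)
u = -24 (u = 3*(3*(-2) - 2) = 3*(-6 - 2) = 3*(-8) = -24)
u + X(b(-3))*95 = -24 - 5*95 = -24 - 475 = -499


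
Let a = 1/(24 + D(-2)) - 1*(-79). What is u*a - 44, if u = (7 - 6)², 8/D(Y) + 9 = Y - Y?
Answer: 7289/208 ≈ 35.043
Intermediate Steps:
D(Y) = -8/9 (D(Y) = 8/(-9 + (Y - Y)) = 8/(-9 + 0) = 8/(-9) = 8*(-⅑) = -8/9)
a = 16441/208 (a = 1/(24 - 8/9) - 1*(-79) = 1/(208/9) + 79 = 9/208 + 79 = 16441/208 ≈ 79.043)
u = 1 (u = 1² = 1)
u*a - 44 = 1*(16441/208) - 44 = 16441/208 - 44 = 7289/208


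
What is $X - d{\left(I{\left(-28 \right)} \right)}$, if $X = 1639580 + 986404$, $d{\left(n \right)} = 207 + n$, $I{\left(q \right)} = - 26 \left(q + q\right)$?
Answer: $2624321$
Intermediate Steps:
$I{\left(q \right)} = - 52 q$ ($I{\left(q \right)} = - 26 \cdot 2 q = - 52 q$)
$X = 2625984$
$X - d{\left(I{\left(-28 \right)} \right)} = 2625984 - \left(207 - -1456\right) = 2625984 - \left(207 + 1456\right) = 2625984 - 1663 = 2624321$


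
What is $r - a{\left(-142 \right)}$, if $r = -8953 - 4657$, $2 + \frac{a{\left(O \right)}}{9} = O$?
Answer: $-12314$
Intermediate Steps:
$a{\left(O \right)} = -18 + 9 O$
$r = -13610$
$r - a{\left(-142 \right)} = -13610 - \left(-18 + 9 \left(-142\right)\right) = -13610 - \left(-18 - 1278\right) = -13610 - -1296 = -13610 + 1296 = -12314$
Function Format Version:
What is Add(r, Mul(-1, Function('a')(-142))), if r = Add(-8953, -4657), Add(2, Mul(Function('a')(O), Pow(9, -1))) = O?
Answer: -12314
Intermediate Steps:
Function('a')(O) = Add(-18, Mul(9, O))
r = -13610
Add(r, Mul(-1, Function('a')(-142))) = Add(-13610, Mul(-1, Add(-18, Mul(9, -142)))) = Add(-13610, Mul(-1, Add(-18, -1278))) = Add(-13610, Mul(-1, -1296)) = Add(-13610, 1296) = -12314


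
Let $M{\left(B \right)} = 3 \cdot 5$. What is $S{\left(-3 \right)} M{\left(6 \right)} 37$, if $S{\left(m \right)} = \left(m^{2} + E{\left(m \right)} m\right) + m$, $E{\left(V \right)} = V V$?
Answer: $-11655$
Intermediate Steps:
$M{\left(B \right)} = 15$
$E{\left(V \right)} = V^{2}$
$S{\left(m \right)} = m + m^{2} + m^{3}$ ($S{\left(m \right)} = \left(m^{2} + m^{2} m\right) + m = \left(m^{2} + m^{3}\right) + m = m + m^{2} + m^{3}$)
$S{\left(-3 \right)} M{\left(6 \right)} 37 = - 3 \left(1 - 3 + \left(-3\right)^{2}\right) 15 \cdot 37 = - 3 \left(1 - 3 + 9\right) 15 \cdot 37 = \left(-3\right) 7 \cdot 15 \cdot 37 = \left(-21\right) 15 \cdot 37 = \left(-315\right) 37 = -11655$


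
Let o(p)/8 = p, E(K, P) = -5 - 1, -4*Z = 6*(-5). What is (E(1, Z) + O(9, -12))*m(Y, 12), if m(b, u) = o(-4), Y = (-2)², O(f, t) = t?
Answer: 576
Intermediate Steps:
Z = 15/2 (Z = -3*(-5)/2 = -¼*(-30) = 15/2 ≈ 7.5000)
E(K, P) = -6
o(p) = 8*p
Y = 4
m(b, u) = -32 (m(b, u) = 8*(-4) = -32)
(E(1, Z) + O(9, -12))*m(Y, 12) = (-6 - 12)*(-32) = -18*(-32) = 576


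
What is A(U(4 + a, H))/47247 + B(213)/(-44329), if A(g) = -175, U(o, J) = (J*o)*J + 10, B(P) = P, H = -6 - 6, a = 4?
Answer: -17821186/2094412263 ≈ -0.0085089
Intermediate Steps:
H = -12
U(o, J) = 10 + o*J² (U(o, J) = o*J² + 10 = 10 + o*J²)
A(U(4 + a, H))/47247 + B(213)/(-44329) = -175/47247 + 213/(-44329) = -175*1/47247 + 213*(-1/44329) = -175/47247 - 213/44329 = -17821186/2094412263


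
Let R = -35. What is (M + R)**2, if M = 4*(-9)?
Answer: 5041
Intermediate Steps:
M = -36
(M + R)**2 = (-36 - 35)**2 = (-71)**2 = 5041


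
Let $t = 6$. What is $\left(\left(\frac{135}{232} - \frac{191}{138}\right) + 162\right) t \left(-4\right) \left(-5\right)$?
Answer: $\frac{12902275}{667} \approx 19344.0$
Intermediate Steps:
$\left(\left(\frac{135}{232} - \frac{191}{138}\right) + 162\right) t \left(-4\right) \left(-5\right) = \left(\left(\frac{135}{232} - \frac{191}{138}\right) + 162\right) 6 \left(-4\right) \left(-5\right) = \left(\left(135 \cdot \frac{1}{232} - \frac{191}{138}\right) + 162\right) \left(\left(-24\right) \left(-5\right)\right) = \left(\left(\frac{135}{232} - \frac{191}{138}\right) + 162\right) 120 = \left(- \frac{12841}{16008} + 162\right) 120 = \frac{2580455}{16008} \cdot 120 = \frac{12902275}{667}$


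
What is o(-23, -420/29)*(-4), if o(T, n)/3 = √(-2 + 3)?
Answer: -12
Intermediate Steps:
o(T, n) = 3 (o(T, n) = 3*√(-2 + 3) = 3*√1 = 3*1 = 3)
o(-23, -420/29)*(-4) = 3*(-4) = -12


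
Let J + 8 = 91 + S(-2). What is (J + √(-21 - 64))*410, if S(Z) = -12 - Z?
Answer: 29930 + 410*I*√85 ≈ 29930.0 + 3780.0*I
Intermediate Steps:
J = 73 (J = -8 + (91 + (-12 - 1*(-2))) = -8 + (91 + (-12 + 2)) = -8 + (91 - 10) = -8 + 81 = 73)
(J + √(-21 - 64))*410 = (73 + √(-21 - 64))*410 = (73 + √(-85))*410 = (73 + I*√85)*410 = 29930 + 410*I*√85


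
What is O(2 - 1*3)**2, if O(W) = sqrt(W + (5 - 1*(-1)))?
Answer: 5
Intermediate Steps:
O(W) = sqrt(6 + W) (O(W) = sqrt(W + (5 + 1)) = sqrt(W + 6) = sqrt(6 + W))
O(2 - 1*3)**2 = (sqrt(6 + (2 - 1*3)))**2 = (sqrt(6 + (2 - 3)))**2 = (sqrt(6 - 1))**2 = (sqrt(5))**2 = 5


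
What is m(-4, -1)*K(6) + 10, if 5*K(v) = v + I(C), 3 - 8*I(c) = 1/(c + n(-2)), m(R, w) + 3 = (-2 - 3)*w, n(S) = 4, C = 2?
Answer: 301/24 ≈ 12.542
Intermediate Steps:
m(R, w) = -3 - 5*w (m(R, w) = -3 + (-2 - 3)*w = -3 - 5*w)
I(c) = 3/8 - 1/(8*(4 + c)) (I(c) = 3/8 - 1/(8*(c + 4)) = 3/8 - 1/(8*(4 + c)))
K(v) = 17/240 + v/5 (K(v) = (v + (11 + 3*2)/(8*(4 + 2)))/5 = (v + (⅛)*(11 + 6)/6)/5 = (v + (⅛)*(⅙)*17)/5 = (v + 17/48)/5 = (17/48 + v)/5 = 17/240 + v/5)
m(-4, -1)*K(6) + 10 = (-3 - 5*(-1))*(17/240 + (⅕)*6) + 10 = (-3 + 5)*(17/240 + 6/5) + 10 = 2*(61/48) + 10 = 61/24 + 10 = 301/24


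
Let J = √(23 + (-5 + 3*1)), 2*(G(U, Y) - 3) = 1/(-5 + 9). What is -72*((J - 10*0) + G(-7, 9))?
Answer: -225 - 72*√21 ≈ -554.95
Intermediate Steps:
G(U, Y) = 25/8 (G(U, Y) = 3 + 1/(2*(-5 + 9)) = 3 + (½)/4 = 3 + (½)*(¼) = 3 + ⅛ = 25/8)
J = √21 (J = √(23 + (-5 + 3)) = √(23 - 2) = √21 ≈ 4.5826)
-72*((J - 10*0) + G(-7, 9)) = -72*((√21 - 10*0) + 25/8) = -72*((√21 - 1*0) + 25/8) = -72*((√21 + 0) + 25/8) = -72*(√21 + 25/8) = -72*(25/8 + √21) = -225 - 72*√21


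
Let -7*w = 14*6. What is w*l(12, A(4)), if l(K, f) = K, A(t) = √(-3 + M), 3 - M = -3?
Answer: -144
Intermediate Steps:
M = 6 (M = 3 - 1*(-3) = 3 + 3 = 6)
A(t) = √3 (A(t) = √(-3 + 6) = √3)
w = -12 (w = -2*6 = -⅐*84 = -12)
w*l(12, A(4)) = -12*12 = -144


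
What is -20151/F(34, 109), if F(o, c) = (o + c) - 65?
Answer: -6717/26 ≈ -258.35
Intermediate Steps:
F(o, c) = -65 + c + o (F(o, c) = (c + o) - 65 = -65 + c + o)
-20151/F(34, 109) = -20151/(-65 + 109 + 34) = -20151/78 = -20151*1/78 = -6717/26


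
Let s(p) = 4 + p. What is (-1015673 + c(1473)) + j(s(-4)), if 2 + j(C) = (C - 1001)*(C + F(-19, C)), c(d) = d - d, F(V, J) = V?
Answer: -996656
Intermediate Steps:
c(d) = 0
j(C) = -2 + (-1001 + C)*(-19 + C) (j(C) = -2 + (C - 1001)*(C - 19) = -2 + (-1001 + C)*(-19 + C))
(-1015673 + c(1473)) + j(s(-4)) = (-1015673 + 0) + (19017 + (4 - 4)**2 - 1020*(4 - 4)) = -1015673 + (19017 + 0**2 - 1020*0) = -1015673 + (19017 + 0 + 0) = -1015673 + 19017 = -996656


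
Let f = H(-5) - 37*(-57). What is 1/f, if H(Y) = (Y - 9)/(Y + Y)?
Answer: 5/10552 ≈ 0.00047384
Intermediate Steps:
H(Y) = (-9 + Y)/(2*Y) (H(Y) = (-9 + Y)/((2*Y)) = (-9 + Y)*(1/(2*Y)) = (-9 + Y)/(2*Y))
f = 10552/5 (f = (½)*(-9 - 5)/(-5) - 37*(-57) = (½)*(-⅕)*(-14) + 2109 = 7/5 + 2109 = 10552/5 ≈ 2110.4)
1/f = 1/(10552/5) = 5/10552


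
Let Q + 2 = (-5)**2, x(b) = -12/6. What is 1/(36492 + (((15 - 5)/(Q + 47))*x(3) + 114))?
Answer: 7/256240 ≈ 2.7318e-5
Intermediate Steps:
x(b) = -2 (x(b) = -12*1/6 = -2)
Q = 23 (Q = -2 + (-5)**2 = -2 + 25 = 23)
1/(36492 + (((15 - 5)/(Q + 47))*x(3) + 114)) = 1/(36492 + (((15 - 5)/(23 + 47))*(-2) + 114)) = 1/(36492 + ((10/70)*(-2) + 114)) = 1/(36492 + ((10*(1/70))*(-2) + 114)) = 1/(36492 + ((1/7)*(-2) + 114)) = 1/(36492 + (-2/7 + 114)) = 1/(36492 + 796/7) = 1/(256240/7) = 7/256240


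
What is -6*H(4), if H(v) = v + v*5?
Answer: -144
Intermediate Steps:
H(v) = 6*v (H(v) = v + 5*v = 6*v)
-6*H(4) = -36*4 = -6*24 = -144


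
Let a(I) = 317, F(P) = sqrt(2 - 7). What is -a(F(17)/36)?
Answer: -317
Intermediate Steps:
F(P) = I*sqrt(5) (F(P) = sqrt(-5) = I*sqrt(5))
-a(F(17)/36) = -1*317 = -317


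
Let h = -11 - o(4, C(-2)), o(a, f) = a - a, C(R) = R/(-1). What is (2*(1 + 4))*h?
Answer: -110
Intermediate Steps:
C(R) = -R (C(R) = R*(-1) = -R)
o(a, f) = 0
h = -11 (h = -11 - 1*0 = -11 + 0 = -11)
(2*(1 + 4))*h = (2*(1 + 4))*(-11) = (2*5)*(-11) = 10*(-11) = -110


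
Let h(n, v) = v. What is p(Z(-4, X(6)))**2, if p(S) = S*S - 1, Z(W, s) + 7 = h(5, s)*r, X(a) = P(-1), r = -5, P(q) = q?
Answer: 9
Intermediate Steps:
X(a) = -1
Z(W, s) = -7 - 5*s (Z(W, s) = -7 + s*(-5) = -7 - 5*s)
p(S) = -1 + S**2 (p(S) = S**2 - 1 = -1 + S**2)
p(Z(-4, X(6)))**2 = (-1 + (-7 - 5*(-1))**2)**2 = (-1 + (-7 + 5)**2)**2 = (-1 + (-2)**2)**2 = (-1 + 4)**2 = 3**2 = 9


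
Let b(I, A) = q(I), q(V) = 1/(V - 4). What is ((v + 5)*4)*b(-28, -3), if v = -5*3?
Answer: 5/4 ≈ 1.2500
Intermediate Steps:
v = -15
q(V) = 1/(-4 + V)
b(I, A) = 1/(-4 + I)
((v + 5)*4)*b(-28, -3) = ((-15 + 5)*4)/(-4 - 28) = -10*4/(-32) = -40*(-1/32) = 5/4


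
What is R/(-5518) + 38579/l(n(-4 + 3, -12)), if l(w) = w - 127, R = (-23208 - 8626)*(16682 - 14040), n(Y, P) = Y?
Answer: 5276307931/353152 ≈ 14941.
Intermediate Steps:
R = -84105428 (R = -31834*2642 = -84105428)
l(w) = -127 + w
R/(-5518) + 38579/l(n(-4 + 3, -12)) = -84105428/(-5518) + 38579/(-127 + (-4 + 3)) = -84105428*(-1/5518) + 38579/(-127 - 1) = 42052714/2759 + 38579/(-128) = 42052714/2759 + 38579*(-1/128) = 42052714/2759 - 38579/128 = 5276307931/353152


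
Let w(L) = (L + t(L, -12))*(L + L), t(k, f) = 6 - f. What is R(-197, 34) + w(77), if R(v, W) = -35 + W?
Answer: 14629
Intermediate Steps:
w(L) = 2*L*(18 + L) (w(L) = (L + (6 - 1*(-12)))*(L + L) = (L + (6 + 12))*(2*L) = (L + 18)*(2*L) = (18 + L)*(2*L) = 2*L*(18 + L))
R(-197, 34) + w(77) = (-35 + 34) + 2*77*(18 + 77) = -1 + 2*77*95 = -1 + 14630 = 14629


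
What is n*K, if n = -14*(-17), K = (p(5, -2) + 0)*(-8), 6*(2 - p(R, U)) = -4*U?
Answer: -3808/3 ≈ -1269.3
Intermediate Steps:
p(R, U) = 2 + 2*U/3 (p(R, U) = 2 - (-2)*U/3 = 2 + 2*U/3)
K = -16/3 (K = ((2 + (⅔)*(-2)) + 0)*(-8) = ((2 - 4/3) + 0)*(-8) = (⅔ + 0)*(-8) = (⅔)*(-8) = -16/3 ≈ -5.3333)
n = 238
n*K = 238*(-16/3) = -3808/3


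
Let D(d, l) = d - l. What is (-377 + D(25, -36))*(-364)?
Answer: 115024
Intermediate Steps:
(-377 + D(25, -36))*(-364) = (-377 + (25 - 1*(-36)))*(-364) = (-377 + (25 + 36))*(-364) = (-377 + 61)*(-364) = -316*(-364) = 115024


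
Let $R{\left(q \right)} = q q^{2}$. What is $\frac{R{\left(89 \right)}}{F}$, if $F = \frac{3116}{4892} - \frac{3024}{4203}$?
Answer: $- \frac{402636699629}{47135} \approx -8.5422 \cdot 10^{6}$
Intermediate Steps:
$R{\left(q \right)} = q^{3}$
$F = - \frac{47135}{571141}$ ($F = 3116 \cdot \frac{1}{4892} - \frac{336}{467} = \frac{779}{1223} - \frac{336}{467} = - \frac{47135}{571141} \approx -0.082528$)
$\frac{R{\left(89 \right)}}{F} = \frac{89^{3}}{- \frac{47135}{571141}} = 704969 \left(- \frac{571141}{47135}\right) = - \frac{402636699629}{47135}$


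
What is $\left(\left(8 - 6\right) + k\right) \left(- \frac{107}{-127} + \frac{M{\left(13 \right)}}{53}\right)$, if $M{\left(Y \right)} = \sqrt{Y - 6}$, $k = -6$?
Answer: $- \frac{428}{127} - \frac{4 \sqrt{7}}{53} \approx -3.5698$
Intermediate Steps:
$M{\left(Y \right)} = \sqrt{-6 + Y}$
$\left(\left(8 - 6\right) + k\right) \left(- \frac{107}{-127} + \frac{M{\left(13 \right)}}{53}\right) = \left(\left(8 - 6\right) - 6\right) \left(- \frac{107}{-127} + \frac{\sqrt{-6 + 13}}{53}\right) = \left(2 - 6\right) \left(\left(-107\right) \left(- \frac{1}{127}\right) + \sqrt{7} \cdot \frac{1}{53}\right) = - 4 \left(\frac{107}{127} + \frac{\sqrt{7}}{53}\right) = - \frac{428}{127} - \frac{4 \sqrt{7}}{53}$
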